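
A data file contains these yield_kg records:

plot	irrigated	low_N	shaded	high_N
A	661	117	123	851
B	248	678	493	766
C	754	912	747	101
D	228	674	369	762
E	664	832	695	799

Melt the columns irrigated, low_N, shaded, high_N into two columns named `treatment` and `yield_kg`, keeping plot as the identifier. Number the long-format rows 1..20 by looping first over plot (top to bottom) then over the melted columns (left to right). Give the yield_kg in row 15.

369

20 rows total (5 × 4). Row 15: index ⌊(15-1)/4⌋ = 3 into plot → D; (15-1) mod 4 = 2 into the melted columns → shaded.
So row 15 is (D, shaded, 369); yield_kg = 369.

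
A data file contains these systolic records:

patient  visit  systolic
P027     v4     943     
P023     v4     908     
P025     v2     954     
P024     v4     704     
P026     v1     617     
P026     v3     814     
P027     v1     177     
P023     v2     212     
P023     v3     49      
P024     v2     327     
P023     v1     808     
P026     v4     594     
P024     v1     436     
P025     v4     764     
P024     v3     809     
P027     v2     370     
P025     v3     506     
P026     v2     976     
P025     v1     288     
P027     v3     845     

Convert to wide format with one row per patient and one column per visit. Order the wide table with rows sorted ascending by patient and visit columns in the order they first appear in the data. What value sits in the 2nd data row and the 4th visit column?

With rows sorted ascending by patient, row 2 is patient=P024. visit columns in first-appearance order: v4, v2, v1, v3; column 4 is v3.
Long rows with patient=P024, visit=v3: systolic = 809.

809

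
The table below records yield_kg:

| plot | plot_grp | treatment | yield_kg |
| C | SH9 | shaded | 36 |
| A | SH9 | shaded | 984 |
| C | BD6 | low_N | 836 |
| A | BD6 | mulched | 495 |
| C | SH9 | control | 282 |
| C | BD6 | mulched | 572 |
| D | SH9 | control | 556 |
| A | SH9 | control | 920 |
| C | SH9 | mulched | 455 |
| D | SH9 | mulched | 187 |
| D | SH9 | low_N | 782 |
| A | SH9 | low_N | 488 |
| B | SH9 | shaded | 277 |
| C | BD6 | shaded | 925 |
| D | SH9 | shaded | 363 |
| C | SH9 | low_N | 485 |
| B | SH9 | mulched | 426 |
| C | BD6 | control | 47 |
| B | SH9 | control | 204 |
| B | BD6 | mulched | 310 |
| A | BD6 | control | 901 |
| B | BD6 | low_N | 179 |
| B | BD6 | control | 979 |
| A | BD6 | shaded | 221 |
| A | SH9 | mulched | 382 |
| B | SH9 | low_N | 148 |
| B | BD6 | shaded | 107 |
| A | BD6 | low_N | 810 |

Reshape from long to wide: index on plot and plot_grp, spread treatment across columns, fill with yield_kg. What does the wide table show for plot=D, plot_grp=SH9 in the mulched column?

187

Wide layout: rows indexed by plot and plot_grp, columns are the 4 distinct treatment values (shaded, low_N, mulched, control).
Cell (plot=D, plot_grp=SH9, treatment=mulched) draws from the long row where plot=D, plot_grp=SH9 and treatment=mulched, which has yield_kg=187.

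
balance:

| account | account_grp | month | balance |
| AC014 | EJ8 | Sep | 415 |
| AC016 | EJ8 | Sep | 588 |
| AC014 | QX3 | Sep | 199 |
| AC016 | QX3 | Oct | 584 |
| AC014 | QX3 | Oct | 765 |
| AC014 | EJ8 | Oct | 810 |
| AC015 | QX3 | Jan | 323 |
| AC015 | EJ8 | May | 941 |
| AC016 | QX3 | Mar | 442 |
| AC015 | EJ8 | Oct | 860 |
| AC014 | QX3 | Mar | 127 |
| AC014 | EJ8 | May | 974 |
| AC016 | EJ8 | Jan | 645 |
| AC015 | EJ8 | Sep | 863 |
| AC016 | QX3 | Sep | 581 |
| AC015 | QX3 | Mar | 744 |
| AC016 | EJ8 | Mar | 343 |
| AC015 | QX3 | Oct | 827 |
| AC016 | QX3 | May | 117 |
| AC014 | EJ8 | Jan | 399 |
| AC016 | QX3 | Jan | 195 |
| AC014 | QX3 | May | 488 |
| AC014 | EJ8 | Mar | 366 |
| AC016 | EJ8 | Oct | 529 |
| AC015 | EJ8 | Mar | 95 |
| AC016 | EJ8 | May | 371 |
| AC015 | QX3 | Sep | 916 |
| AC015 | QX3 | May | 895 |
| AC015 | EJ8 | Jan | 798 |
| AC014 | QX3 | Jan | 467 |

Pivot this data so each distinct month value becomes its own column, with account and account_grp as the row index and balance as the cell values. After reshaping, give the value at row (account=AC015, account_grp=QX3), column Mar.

744

Wide layout: rows indexed by account and account_grp, columns are the 5 distinct month values (Sep, Oct, Jan, May, Mar).
Cell (account=AC015, account_grp=QX3, month=Mar) draws from the long row where account=AC015, account_grp=QX3 and month=Mar, which has balance=744.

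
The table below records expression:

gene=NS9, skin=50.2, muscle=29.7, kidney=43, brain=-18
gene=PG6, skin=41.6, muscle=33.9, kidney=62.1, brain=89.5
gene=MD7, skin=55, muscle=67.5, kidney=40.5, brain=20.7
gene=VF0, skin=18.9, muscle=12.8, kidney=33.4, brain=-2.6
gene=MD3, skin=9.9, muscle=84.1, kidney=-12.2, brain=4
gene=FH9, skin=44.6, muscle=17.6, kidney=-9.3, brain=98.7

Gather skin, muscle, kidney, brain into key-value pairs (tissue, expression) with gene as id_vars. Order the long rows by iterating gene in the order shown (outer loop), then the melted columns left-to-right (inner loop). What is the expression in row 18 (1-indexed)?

84.1

24 rows total (6 × 4). Row 18: index ⌊(18-1)/4⌋ = 4 into gene → MD3; (18-1) mod 4 = 1 into the melted columns → muscle.
So row 18 is (MD3, muscle, 84.1); expression = 84.1.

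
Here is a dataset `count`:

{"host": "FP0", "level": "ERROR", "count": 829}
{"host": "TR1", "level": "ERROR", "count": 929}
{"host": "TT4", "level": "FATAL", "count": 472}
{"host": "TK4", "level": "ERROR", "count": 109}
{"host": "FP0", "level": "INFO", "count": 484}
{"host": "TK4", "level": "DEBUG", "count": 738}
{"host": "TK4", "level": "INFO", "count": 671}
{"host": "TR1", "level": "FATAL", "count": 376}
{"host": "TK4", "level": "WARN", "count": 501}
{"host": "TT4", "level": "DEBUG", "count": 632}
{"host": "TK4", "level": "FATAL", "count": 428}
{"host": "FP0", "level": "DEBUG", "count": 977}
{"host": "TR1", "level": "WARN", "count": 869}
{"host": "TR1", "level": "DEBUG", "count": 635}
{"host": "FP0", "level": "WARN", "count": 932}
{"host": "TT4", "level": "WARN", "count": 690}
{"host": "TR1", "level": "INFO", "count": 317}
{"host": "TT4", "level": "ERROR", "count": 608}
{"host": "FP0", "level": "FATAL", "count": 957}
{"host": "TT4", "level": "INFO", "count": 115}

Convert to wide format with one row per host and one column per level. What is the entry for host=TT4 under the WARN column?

Wide layout: rows indexed by host, columns are the 5 distinct level values (ERROR, FATAL, INFO, DEBUG, WARN).
Cell (host=TT4, level=WARN) draws from the long row where host=TT4 and level=WARN, which has count=690.

690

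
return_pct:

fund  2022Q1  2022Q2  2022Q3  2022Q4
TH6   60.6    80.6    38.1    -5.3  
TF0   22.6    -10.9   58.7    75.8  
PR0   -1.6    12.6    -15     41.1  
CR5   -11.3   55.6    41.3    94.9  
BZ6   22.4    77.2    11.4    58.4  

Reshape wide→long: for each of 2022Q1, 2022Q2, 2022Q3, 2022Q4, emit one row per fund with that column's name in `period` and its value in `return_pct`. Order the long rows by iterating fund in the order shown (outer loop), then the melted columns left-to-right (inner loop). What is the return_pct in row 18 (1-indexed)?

20 rows total (5 × 4). Row 18: index ⌊(18-1)/4⌋ = 4 into fund → BZ6; (18-1) mod 4 = 1 into the melted columns → 2022Q2.
So row 18 is (BZ6, 2022Q2, 77.2); return_pct = 77.2.

77.2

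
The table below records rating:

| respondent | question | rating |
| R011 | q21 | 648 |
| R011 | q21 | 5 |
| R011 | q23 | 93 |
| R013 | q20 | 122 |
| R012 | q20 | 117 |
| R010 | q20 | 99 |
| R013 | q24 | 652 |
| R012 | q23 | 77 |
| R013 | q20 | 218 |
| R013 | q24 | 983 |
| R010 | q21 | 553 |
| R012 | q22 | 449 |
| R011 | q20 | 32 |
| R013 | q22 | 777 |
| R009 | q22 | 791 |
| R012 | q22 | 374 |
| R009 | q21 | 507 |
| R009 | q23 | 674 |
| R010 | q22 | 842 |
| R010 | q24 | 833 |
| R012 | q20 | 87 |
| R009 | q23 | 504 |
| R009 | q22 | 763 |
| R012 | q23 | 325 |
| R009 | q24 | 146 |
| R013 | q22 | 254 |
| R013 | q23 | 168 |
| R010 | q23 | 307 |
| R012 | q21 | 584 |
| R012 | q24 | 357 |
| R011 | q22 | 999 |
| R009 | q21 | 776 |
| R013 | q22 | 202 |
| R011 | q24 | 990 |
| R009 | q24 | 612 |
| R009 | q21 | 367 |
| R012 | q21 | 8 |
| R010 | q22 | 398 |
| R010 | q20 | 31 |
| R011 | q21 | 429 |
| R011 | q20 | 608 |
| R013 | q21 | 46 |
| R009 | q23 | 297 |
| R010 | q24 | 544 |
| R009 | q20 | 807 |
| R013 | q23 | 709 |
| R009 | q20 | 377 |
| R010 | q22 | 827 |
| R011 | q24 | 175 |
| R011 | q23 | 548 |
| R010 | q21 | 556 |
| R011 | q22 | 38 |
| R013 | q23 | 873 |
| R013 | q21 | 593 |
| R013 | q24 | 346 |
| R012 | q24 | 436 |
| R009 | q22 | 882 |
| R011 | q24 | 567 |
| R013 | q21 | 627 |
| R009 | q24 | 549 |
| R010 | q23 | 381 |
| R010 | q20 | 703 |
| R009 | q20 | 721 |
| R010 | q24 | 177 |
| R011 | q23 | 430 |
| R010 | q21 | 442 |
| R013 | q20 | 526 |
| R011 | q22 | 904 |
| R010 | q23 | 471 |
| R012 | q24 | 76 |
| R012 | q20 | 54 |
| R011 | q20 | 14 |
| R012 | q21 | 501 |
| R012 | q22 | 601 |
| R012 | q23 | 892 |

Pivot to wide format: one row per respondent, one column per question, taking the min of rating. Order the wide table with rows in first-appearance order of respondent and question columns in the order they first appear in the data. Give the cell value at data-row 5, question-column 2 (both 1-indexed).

With rows in first-appearance order of respondent, row 5 is respondent=R009. question columns in first-appearance order: q21, q23, q20, q24, q22; column 2 is q23.
Long rows with respondent=R009, question=q23: min(674, 504, 297) = 297.

297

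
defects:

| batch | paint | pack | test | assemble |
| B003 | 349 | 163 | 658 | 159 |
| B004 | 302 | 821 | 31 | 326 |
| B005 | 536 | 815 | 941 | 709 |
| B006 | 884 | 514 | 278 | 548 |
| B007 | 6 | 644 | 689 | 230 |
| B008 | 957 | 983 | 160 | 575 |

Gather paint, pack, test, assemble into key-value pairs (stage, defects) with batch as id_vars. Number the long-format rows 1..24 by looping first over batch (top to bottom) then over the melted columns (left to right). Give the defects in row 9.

24 rows total (6 × 4). Row 9: index ⌊(9-1)/4⌋ = 2 into batch → B005; (9-1) mod 4 = 0 into the melted columns → paint.
So row 9 is (B005, paint, 536); defects = 536.

536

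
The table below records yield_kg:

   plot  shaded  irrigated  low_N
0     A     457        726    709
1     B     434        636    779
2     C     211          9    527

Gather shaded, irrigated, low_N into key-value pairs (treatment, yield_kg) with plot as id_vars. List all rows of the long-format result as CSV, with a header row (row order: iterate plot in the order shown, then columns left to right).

Each (plot, column) pair becomes one row: 3 × 3 = 9 rows.
For example, (A, shaded) → yield_kg=457.

plot,treatment,yield_kg
A,shaded,457
A,irrigated,726
A,low_N,709
B,shaded,434
B,irrigated,636
B,low_N,779
C,shaded,211
C,irrigated,9
C,low_N,527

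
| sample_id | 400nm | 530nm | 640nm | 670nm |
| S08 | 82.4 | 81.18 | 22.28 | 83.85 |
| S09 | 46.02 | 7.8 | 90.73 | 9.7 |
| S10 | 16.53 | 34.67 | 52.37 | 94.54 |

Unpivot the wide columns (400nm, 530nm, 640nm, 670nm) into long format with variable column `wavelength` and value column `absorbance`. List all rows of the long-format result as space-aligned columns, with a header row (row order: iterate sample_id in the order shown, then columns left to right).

Each (sample_id, column) pair becomes one row: 3 × 4 = 12 rows.
For example, (S08, 400nm) → absorbance=82.4.

sample_id  wavelength  absorbance
S08        400nm       82.4      
S08        530nm       81.18     
S08        640nm       22.28     
S08        670nm       83.85     
S09        400nm       46.02     
S09        530nm       7.8       
S09        640nm       90.73     
S09        670nm       9.7       
S10        400nm       16.53     
S10        530nm       34.67     
S10        640nm       52.37     
S10        670nm       94.54     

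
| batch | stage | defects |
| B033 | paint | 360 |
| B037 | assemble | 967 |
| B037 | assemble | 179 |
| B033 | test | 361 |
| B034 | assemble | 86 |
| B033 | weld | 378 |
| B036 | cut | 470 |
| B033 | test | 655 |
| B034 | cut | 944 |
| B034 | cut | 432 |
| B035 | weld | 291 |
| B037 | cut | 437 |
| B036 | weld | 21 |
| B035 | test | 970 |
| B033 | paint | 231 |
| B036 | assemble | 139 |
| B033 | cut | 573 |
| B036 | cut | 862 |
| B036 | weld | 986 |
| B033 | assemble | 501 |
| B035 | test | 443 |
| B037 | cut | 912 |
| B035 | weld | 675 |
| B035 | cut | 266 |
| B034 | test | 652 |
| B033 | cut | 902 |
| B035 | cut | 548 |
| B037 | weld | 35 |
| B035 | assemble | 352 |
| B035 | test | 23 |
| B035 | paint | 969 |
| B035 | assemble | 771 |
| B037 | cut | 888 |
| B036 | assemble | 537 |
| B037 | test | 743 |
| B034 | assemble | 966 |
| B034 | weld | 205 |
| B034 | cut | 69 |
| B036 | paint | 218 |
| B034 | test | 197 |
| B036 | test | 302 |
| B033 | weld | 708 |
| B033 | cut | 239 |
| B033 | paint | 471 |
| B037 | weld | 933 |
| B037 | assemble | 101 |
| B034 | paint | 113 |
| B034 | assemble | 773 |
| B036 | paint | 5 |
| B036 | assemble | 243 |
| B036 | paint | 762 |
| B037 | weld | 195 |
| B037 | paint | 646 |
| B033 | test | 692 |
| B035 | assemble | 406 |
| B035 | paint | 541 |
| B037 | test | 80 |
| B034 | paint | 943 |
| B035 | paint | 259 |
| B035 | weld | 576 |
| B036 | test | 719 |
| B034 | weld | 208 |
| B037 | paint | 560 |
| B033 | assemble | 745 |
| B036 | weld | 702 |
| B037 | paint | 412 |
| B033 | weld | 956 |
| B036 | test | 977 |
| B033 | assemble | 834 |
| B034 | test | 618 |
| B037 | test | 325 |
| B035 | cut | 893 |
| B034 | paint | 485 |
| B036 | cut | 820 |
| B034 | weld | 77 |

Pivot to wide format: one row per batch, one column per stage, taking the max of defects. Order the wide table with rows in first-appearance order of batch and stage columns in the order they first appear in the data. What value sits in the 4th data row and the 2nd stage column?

With rows in first-appearance order of batch, row 4 is batch=B036. stage columns in first-appearance order: paint, assemble, test, weld, cut; column 2 is assemble.
Long rows with batch=B036, stage=assemble: max(139, 537, 243) = 537.

537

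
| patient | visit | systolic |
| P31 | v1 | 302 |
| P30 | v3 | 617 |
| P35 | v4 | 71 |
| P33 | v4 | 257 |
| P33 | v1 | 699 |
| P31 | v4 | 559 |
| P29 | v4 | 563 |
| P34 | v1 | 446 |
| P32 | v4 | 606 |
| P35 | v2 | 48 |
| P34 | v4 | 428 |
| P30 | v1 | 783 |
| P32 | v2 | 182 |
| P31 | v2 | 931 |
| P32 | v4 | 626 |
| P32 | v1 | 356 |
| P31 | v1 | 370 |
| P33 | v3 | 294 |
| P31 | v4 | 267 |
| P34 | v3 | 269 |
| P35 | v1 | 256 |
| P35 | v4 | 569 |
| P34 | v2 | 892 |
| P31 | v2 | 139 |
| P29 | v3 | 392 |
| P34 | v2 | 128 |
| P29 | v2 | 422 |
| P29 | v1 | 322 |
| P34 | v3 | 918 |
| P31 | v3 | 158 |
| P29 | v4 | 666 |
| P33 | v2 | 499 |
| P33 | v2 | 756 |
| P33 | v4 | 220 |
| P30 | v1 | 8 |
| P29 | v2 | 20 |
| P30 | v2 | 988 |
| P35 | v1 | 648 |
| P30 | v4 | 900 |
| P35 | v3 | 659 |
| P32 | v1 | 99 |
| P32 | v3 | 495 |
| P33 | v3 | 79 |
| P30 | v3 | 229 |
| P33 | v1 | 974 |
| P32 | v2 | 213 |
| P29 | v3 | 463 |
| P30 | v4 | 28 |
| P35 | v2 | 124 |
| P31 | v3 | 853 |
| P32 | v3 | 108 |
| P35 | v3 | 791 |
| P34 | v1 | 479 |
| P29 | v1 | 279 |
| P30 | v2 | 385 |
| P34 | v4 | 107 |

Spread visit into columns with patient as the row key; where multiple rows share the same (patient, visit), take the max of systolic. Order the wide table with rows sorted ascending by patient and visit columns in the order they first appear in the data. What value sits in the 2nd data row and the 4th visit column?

With rows sorted ascending by patient, row 2 is patient=P30. visit columns in first-appearance order: v1, v3, v4, v2; column 4 is v2.
Long rows with patient=P30, visit=v2: max(988, 385) = 988.

988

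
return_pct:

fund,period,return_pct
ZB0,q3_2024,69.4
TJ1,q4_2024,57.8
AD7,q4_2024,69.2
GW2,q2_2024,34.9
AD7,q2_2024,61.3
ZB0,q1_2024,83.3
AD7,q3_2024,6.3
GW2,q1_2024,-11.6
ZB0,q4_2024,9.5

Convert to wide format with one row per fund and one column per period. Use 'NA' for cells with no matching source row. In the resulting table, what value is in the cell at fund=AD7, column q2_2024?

The long row with fund=AD7, period=q2_2024 has return_pct=61.3.

61.3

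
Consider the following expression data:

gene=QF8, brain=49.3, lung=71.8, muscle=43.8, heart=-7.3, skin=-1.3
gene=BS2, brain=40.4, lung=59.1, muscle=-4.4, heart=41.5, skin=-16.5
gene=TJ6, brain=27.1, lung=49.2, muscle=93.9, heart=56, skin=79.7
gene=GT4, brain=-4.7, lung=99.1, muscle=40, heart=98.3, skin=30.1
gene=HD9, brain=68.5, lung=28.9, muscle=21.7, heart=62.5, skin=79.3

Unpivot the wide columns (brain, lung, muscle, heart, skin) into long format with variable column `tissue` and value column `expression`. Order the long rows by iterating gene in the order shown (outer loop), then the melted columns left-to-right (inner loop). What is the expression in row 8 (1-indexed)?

25 rows total (5 × 5). Row 8: index ⌊(8-1)/5⌋ = 1 into gene → BS2; (8-1) mod 5 = 2 into the melted columns → muscle.
So row 8 is (BS2, muscle, -4.4); expression = -4.4.

-4.4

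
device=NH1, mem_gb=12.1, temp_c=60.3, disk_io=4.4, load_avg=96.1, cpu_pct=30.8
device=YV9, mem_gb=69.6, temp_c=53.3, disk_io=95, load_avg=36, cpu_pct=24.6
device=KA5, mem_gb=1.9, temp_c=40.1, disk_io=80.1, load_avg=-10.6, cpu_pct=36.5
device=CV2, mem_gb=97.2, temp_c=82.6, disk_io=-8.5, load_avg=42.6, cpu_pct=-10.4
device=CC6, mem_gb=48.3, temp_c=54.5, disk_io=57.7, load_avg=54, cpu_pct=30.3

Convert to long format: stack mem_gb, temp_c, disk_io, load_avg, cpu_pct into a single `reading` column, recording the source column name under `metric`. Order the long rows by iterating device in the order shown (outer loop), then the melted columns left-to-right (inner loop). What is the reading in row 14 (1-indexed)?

-10.6

25 rows total (5 × 5). Row 14: index ⌊(14-1)/5⌋ = 2 into device → KA5; (14-1) mod 5 = 3 into the melted columns → load_avg.
So row 14 is (KA5, load_avg, -10.6); reading = -10.6.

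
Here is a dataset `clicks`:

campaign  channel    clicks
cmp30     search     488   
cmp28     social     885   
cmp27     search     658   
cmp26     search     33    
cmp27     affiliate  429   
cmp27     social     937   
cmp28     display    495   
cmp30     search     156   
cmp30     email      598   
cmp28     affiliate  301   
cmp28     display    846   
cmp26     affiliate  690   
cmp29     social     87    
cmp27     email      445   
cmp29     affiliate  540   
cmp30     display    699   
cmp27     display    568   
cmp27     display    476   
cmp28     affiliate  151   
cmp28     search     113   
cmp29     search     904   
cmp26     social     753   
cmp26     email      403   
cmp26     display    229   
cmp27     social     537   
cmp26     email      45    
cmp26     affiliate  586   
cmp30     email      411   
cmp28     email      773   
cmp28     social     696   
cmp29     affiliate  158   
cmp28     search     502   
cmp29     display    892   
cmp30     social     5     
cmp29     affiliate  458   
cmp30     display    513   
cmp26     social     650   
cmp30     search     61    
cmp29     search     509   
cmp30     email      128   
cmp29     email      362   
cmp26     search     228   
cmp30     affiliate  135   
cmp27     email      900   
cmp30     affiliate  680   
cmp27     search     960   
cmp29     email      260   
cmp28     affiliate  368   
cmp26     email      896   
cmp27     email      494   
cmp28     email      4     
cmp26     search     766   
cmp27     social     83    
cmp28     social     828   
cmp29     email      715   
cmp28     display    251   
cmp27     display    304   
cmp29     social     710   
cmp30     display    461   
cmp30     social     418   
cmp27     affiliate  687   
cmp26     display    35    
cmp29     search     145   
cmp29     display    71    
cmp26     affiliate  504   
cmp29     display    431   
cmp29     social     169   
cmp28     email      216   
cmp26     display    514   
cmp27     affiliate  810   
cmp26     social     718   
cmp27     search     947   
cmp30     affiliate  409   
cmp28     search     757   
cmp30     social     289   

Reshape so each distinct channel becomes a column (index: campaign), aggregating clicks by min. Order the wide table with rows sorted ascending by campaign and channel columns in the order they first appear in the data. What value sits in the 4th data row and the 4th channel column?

71

With rows sorted ascending by campaign, row 4 is campaign=cmp29. channel columns in first-appearance order: search, social, affiliate, display, email; column 4 is display.
Long rows with campaign=cmp29, channel=display: min(892, 71, 431) = 71.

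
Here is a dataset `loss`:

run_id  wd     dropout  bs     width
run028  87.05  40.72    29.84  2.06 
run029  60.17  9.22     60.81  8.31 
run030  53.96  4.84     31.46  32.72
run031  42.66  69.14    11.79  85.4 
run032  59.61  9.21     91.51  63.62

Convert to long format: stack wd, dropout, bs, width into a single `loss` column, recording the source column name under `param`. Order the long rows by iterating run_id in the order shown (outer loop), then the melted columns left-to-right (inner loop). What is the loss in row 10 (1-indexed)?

20 rows total (5 × 4). Row 10: index ⌊(10-1)/4⌋ = 2 into run_id → run030; (10-1) mod 4 = 1 into the melted columns → dropout.
So row 10 is (run030, dropout, 4.84); loss = 4.84.

4.84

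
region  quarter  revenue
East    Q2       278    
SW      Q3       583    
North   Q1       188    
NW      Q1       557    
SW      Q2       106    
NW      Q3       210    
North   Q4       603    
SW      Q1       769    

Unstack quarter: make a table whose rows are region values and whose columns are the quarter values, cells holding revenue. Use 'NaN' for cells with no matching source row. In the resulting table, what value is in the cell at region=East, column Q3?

No long-format row has region=East and quarter=Q3, so the cell is NaN.

NaN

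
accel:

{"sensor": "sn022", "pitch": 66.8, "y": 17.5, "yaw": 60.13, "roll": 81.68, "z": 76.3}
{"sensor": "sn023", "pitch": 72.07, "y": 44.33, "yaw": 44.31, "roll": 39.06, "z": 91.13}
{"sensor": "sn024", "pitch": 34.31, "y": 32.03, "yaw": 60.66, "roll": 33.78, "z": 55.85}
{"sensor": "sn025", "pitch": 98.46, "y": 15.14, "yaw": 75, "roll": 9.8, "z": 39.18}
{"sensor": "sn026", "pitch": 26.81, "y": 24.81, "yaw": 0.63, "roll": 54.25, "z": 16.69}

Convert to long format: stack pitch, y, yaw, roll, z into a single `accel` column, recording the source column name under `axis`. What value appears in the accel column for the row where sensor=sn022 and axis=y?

Unpivoting turns each (sensor, wide-column) pair into one long row.
The wide cell at row sn022, column y holds 17.5, so the long row (sn022, y) has accel=17.5.

17.5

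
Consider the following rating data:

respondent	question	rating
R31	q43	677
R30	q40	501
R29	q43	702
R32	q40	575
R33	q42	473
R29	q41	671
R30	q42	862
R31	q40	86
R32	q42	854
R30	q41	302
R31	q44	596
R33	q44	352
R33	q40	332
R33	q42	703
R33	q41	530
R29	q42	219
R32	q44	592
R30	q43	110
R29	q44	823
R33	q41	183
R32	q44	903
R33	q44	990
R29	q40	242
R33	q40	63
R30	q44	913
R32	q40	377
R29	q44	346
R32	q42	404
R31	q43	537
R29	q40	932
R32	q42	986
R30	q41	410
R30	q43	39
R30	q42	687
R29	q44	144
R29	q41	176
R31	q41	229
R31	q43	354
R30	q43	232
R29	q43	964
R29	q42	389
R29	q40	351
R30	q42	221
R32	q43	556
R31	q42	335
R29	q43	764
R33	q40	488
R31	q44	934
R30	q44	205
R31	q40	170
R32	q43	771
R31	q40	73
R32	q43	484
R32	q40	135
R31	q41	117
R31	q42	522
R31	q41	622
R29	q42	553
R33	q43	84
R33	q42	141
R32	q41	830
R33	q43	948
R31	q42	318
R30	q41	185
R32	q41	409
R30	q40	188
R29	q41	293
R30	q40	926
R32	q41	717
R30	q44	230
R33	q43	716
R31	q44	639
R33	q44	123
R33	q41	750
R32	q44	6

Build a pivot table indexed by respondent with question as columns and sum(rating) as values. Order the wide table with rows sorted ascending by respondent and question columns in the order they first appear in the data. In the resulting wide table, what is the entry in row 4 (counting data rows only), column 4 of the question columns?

With rows sorted ascending by respondent, row 4 is respondent=R32. question columns in first-appearance order: q43, q40, q42, q41, q44; column 4 is q41.
Long rows with respondent=R32, question=q41: 830 + 409 + 717 = 1956.

1956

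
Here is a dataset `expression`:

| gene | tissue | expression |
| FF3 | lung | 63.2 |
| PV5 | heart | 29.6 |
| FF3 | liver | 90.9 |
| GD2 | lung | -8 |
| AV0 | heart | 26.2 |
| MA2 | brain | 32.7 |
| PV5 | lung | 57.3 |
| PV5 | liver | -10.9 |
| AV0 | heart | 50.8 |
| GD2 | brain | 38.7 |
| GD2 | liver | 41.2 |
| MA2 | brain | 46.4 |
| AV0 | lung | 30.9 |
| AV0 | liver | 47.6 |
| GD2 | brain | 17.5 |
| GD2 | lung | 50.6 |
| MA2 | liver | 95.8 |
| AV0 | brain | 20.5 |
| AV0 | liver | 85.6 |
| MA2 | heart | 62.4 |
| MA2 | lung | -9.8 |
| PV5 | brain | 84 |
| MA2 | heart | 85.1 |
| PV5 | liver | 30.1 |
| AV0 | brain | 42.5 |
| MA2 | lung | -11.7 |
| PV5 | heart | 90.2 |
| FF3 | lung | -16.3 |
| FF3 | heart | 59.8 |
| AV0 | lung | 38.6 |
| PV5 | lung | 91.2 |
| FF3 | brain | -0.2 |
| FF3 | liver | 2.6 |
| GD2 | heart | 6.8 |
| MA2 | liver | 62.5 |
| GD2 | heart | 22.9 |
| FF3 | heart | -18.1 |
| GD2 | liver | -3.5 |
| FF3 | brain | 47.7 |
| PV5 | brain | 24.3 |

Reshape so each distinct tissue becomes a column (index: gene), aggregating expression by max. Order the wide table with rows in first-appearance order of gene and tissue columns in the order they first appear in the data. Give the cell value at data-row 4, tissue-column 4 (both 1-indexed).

42.5

With rows in first-appearance order of gene, row 4 is gene=AV0. tissue columns in first-appearance order: lung, heart, liver, brain; column 4 is brain.
Long rows with gene=AV0, tissue=brain: max(20.5, 42.5) = 42.5.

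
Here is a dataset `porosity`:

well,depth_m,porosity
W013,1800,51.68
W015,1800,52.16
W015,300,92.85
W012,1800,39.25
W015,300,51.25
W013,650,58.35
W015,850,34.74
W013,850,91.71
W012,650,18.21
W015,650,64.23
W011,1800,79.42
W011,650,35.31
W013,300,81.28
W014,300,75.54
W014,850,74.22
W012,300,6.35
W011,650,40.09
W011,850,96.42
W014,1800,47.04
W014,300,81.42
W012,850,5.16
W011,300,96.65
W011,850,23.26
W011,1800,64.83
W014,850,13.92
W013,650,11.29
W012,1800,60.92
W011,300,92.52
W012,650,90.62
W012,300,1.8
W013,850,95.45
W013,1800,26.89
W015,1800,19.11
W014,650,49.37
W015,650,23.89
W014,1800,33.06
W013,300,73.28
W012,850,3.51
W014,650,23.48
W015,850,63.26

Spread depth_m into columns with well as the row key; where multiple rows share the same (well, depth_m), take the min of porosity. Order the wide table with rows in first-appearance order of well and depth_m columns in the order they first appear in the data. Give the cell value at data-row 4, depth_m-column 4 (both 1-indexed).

23.26

With rows in first-appearance order of well, row 4 is well=W011. depth_m columns in first-appearance order: 1800, 300, 650, 850; column 4 is 850.
Long rows with well=W011, depth_m=850: min(96.42, 23.26) = 23.26.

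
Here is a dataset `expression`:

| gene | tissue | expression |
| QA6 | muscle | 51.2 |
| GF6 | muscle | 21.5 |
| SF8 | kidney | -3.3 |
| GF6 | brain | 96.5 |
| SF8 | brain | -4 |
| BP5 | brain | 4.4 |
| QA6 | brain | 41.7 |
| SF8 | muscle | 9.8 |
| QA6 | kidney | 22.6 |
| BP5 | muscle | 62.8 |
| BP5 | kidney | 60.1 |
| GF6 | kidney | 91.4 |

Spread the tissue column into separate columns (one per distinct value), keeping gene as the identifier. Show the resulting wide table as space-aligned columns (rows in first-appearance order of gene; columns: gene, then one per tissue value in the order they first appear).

gene  muscle  kidney  brain
QA6   51.2    22.6    41.7 
GF6   21.5    91.4    96.5 
SF8   9.8     -3.3    -4   
BP5   62.8    60.1    4.4  

Columns: gene plus the 3 distinct tissue values (muscle, kidney, brain).
For example, row QA6 column muscle takes expression=51.2 from the long row (QA6, muscle).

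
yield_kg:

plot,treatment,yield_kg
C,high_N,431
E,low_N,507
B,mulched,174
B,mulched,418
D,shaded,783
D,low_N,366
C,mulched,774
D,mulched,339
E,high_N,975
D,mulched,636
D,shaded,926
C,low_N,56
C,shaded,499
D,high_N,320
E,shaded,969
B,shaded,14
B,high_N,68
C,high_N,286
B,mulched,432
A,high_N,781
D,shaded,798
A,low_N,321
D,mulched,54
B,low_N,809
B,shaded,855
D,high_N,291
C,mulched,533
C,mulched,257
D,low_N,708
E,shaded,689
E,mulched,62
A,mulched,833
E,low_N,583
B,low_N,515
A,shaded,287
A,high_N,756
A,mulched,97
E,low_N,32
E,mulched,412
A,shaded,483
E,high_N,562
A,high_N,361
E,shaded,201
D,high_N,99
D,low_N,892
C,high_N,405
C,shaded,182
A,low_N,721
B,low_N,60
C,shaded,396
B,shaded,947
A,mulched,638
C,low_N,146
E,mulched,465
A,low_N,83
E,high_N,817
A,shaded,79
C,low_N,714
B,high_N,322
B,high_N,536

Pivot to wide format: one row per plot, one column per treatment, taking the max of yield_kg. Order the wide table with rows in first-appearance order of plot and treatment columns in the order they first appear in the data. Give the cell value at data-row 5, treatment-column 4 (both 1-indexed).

483

With rows in first-appearance order of plot, row 5 is plot=A. treatment columns in first-appearance order: high_N, low_N, mulched, shaded; column 4 is shaded.
Long rows with plot=A, treatment=shaded: max(287, 483, 79) = 483.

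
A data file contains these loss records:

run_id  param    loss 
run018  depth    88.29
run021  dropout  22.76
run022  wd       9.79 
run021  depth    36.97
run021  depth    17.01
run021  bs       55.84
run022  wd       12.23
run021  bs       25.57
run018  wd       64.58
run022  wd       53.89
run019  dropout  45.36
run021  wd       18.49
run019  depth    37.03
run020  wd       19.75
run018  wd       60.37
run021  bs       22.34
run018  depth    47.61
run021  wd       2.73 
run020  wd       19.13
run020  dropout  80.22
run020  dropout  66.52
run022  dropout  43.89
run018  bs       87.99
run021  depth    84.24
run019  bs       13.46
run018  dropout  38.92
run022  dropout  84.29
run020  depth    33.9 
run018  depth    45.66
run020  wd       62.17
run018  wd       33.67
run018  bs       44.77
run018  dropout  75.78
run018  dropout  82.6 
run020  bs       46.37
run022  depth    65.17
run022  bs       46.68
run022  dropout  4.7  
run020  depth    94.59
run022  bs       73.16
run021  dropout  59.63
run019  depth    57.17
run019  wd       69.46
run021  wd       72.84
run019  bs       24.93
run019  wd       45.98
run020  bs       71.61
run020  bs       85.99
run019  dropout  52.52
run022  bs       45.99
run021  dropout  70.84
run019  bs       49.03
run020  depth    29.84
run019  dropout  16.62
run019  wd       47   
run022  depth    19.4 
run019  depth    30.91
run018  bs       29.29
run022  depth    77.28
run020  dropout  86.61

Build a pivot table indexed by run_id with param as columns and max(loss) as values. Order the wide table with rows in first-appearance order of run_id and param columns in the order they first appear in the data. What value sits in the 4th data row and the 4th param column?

49.03

With rows in first-appearance order of run_id, row 4 is run_id=run019. param columns in first-appearance order: depth, dropout, wd, bs; column 4 is bs.
Long rows with run_id=run019, param=bs: max(13.46, 24.93, 49.03) = 49.03.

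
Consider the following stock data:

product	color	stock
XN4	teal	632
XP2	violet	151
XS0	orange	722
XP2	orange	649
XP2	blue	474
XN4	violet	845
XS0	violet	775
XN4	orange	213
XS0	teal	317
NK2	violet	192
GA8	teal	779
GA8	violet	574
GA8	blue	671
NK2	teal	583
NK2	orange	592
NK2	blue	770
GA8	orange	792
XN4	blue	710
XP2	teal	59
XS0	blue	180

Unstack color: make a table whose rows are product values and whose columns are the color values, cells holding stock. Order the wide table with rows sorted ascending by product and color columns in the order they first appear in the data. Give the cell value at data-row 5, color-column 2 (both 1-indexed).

With rows sorted ascending by product, row 5 is product=XS0. color columns in first-appearance order: teal, violet, orange, blue; column 2 is violet.
Long rows with product=XS0, color=violet: stock = 775.

775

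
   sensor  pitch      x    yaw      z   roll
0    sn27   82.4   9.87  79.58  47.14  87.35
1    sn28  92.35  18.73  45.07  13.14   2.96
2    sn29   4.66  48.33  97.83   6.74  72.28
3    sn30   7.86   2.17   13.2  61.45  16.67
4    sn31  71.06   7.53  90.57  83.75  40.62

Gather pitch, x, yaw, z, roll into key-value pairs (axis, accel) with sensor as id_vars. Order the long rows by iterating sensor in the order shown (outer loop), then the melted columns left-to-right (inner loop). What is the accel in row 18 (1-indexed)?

25 rows total (5 × 5). Row 18: index ⌊(18-1)/5⌋ = 3 into sensor → sn30; (18-1) mod 5 = 2 into the melted columns → yaw.
So row 18 is (sn30, yaw, 13.2); accel = 13.2.

13.2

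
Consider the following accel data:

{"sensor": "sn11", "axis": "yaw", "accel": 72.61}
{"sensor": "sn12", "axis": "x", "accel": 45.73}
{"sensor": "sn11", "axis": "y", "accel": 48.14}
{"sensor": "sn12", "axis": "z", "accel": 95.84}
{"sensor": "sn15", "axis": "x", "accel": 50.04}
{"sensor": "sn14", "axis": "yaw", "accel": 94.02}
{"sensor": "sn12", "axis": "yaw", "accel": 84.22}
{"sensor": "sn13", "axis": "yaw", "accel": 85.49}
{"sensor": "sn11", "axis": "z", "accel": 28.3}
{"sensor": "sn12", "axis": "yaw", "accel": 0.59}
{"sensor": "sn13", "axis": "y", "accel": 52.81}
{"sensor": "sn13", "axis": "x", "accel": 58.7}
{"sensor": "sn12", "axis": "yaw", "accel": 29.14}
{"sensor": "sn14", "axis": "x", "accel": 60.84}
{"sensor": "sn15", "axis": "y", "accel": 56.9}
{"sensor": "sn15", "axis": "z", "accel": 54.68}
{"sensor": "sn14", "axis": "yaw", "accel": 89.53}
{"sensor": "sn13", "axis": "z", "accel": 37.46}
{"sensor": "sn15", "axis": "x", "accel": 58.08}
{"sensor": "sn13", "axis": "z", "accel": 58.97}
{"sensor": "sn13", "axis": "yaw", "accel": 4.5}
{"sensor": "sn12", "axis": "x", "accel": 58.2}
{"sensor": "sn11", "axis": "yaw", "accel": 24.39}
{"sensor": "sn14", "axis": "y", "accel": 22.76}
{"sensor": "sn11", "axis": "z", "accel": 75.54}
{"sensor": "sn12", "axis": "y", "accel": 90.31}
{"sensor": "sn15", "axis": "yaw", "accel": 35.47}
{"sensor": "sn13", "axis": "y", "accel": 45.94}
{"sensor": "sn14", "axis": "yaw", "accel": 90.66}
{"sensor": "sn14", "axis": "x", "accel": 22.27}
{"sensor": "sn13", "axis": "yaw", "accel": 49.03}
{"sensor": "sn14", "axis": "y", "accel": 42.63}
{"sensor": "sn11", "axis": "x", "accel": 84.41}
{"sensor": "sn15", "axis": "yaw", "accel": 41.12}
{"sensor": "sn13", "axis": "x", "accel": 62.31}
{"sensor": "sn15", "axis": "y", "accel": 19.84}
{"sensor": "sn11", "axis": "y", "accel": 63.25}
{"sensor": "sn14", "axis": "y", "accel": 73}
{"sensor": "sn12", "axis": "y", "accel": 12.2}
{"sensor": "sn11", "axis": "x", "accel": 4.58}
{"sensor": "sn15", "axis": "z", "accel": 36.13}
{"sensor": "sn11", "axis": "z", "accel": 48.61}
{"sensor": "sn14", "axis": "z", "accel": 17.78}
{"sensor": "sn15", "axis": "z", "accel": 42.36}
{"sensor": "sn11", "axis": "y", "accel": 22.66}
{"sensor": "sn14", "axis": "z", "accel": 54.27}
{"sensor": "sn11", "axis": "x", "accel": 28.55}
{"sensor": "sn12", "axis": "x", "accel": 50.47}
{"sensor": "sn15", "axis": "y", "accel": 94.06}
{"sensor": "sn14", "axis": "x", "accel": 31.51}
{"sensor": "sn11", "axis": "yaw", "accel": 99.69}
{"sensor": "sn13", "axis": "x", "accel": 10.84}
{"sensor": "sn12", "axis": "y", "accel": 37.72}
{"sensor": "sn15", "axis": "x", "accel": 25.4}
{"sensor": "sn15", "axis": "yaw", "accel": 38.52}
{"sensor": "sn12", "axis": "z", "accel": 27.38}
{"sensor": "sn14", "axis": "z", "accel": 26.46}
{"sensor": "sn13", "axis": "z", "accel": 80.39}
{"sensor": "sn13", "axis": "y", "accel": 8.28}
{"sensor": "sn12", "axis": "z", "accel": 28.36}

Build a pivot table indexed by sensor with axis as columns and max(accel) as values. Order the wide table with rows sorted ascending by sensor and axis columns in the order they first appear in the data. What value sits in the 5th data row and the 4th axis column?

54.68

With rows sorted ascending by sensor, row 5 is sensor=sn15. axis columns in first-appearance order: yaw, x, y, z; column 4 is z.
Long rows with sensor=sn15, axis=z: max(54.68, 36.13, 42.36) = 54.68.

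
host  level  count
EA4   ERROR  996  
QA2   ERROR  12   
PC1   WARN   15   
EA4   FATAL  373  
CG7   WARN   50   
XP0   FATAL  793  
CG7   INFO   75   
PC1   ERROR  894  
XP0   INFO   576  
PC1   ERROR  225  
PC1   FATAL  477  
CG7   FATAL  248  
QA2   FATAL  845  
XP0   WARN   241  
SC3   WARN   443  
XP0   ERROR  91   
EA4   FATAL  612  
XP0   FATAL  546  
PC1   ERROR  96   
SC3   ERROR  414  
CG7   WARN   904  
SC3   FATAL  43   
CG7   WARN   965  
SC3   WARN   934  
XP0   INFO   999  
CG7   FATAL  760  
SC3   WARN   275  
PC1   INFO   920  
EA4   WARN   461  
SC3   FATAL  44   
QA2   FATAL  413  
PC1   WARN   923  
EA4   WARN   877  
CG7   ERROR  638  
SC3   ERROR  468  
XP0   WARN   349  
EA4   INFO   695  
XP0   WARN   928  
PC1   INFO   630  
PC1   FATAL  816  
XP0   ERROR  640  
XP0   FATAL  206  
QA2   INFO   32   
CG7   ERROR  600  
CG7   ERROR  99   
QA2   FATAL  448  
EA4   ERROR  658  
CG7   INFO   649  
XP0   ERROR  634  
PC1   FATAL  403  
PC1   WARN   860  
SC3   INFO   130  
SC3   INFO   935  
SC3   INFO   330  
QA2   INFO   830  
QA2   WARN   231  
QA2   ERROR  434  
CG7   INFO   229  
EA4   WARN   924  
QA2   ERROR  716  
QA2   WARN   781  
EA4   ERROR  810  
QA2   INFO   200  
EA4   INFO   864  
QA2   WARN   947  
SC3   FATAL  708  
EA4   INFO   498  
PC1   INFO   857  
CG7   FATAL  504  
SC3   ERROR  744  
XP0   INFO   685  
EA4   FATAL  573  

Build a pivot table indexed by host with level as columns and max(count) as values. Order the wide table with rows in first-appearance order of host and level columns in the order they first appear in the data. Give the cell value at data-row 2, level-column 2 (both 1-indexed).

947

With rows in first-appearance order of host, row 2 is host=QA2. level columns in first-appearance order: ERROR, WARN, FATAL, INFO; column 2 is WARN.
Long rows with host=QA2, level=WARN: max(231, 781, 947) = 947.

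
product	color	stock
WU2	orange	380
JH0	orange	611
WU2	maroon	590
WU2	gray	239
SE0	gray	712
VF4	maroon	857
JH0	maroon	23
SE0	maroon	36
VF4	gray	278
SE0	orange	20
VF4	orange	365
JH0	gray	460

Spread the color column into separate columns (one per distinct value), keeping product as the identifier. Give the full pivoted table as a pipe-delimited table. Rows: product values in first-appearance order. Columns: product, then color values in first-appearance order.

Columns: product plus the 3 distinct color values (orange, maroon, gray).
For example, row WU2 column orange takes stock=380 from the long row (WU2, orange).

| product | orange | maroon | gray |
| WU2 | 380 | 590 | 239 |
| JH0 | 611 | 23 | 460 |
| SE0 | 20 | 36 | 712 |
| VF4 | 365 | 857 | 278 |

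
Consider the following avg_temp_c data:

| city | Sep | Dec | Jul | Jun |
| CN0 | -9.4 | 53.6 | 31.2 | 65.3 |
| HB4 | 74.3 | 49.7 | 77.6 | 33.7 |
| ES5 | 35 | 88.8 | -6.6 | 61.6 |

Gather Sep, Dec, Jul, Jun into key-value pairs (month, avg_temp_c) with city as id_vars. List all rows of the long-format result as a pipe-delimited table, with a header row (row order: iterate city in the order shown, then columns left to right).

Each (city, column) pair becomes one row: 3 × 4 = 12 rows.
For example, (CN0, Sep) → avg_temp_c=-9.4.

| city | month | avg_temp_c |
| CN0 | Sep | -9.4 |
| CN0 | Dec | 53.6 |
| CN0 | Jul | 31.2 |
| CN0 | Jun | 65.3 |
| HB4 | Sep | 74.3 |
| HB4 | Dec | 49.7 |
| HB4 | Jul | 77.6 |
| HB4 | Jun | 33.7 |
| ES5 | Sep | 35 |
| ES5 | Dec | 88.8 |
| ES5 | Jul | -6.6 |
| ES5 | Jun | 61.6 |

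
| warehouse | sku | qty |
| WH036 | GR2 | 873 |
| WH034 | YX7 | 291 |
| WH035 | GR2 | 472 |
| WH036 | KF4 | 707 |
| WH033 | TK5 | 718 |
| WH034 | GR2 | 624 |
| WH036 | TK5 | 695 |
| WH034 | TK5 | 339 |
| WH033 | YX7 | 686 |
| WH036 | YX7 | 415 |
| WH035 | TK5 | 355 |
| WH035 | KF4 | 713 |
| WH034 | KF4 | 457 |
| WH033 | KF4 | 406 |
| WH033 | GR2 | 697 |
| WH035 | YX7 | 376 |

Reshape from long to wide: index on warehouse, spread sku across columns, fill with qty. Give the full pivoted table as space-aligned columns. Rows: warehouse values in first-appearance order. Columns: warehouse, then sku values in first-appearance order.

Columns: warehouse plus the 4 distinct sku values (GR2, YX7, KF4, TK5).
For example, row WH036 column GR2 takes qty=873 from the long row (WH036, GR2).

warehouse  GR2  YX7  KF4  TK5
WH036      873  415  707  695
WH034      624  291  457  339
WH035      472  376  713  355
WH033      697  686  406  718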